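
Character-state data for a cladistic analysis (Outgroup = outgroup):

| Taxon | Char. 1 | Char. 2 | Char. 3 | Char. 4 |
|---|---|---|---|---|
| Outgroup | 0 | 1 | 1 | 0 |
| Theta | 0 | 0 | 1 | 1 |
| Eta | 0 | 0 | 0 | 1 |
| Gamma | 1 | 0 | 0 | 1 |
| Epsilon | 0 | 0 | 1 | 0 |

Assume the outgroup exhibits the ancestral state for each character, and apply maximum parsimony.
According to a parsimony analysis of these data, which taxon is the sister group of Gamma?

Eta

Character polarity is set by the outgroup: the derived state is whichever differs from the outgroup's state, so for Char. 2, Char. 3 the derived state is '0', and for the remaining characters it is '1'.
Char. 1: derived state '1' in Gamma only — an autapomorphy, so it tells us nothing about relationships among taxa.
All ingroup taxa share the derived state '0' for Char. 2; it defines the ingroup but does not resolve relationships within it.
Char. 3 (derived state '0') is shared by Eta and Gamma — a synapomorphy uniting that clade.
Only Eta, Gamma, and Theta show the derived state '1' for Char. 4, supporting them as a clade.
Most parsimonious ingroup topology: (Epsilon,(Theta,(Gamma,Eta))).
Gamma and Eta form a cherry on this tree, so they are sister taxa.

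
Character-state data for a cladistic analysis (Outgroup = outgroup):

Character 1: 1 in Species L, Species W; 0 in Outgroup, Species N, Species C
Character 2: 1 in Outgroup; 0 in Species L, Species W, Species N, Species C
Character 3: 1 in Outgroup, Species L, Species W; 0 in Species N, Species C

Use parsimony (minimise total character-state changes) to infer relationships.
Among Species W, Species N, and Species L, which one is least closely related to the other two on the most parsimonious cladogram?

Species N

Character polarity is set by the outgroup: the derived state is whichever differs from the outgroup's state, so for Character 2, Character 3 the derived state is '0', and for the remaining characters it is '1'.
Character 1: derived state '1' in Species L and Species W only — synapomorphy for {Species L, Species W}.
All ingroup taxa share the derived state '0' for Character 2; it defines the ingroup but does not resolve relationships within it.
Character 3 (derived state '0') is shared by Species C and Species N — a synapomorphy uniting that clade.
Most parsimonious ingroup topology: ((Species L,Species W),(Species N,Species C)).
Species W and Species L share a more recent common ancestor with each other than either does with Species N, so Species N is the least closely related of the three.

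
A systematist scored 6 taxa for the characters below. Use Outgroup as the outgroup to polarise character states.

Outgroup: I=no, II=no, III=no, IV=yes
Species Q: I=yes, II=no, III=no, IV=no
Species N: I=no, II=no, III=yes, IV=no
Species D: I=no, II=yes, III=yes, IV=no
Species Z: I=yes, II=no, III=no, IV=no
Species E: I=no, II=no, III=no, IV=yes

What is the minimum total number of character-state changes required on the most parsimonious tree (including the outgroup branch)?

Character polarity is set by the outgroup: the derived state is whichever differs from the outgroup's state, so for IV the derived state is 'no', and for the remaining characters it is 'yes'.
Only Species Q and Species Z show the derived state 'yes' for I, supporting them as a clade.
II (derived state 'yes') is unique to Species D (autapomorphy; uninformative for grouping).
Only Species D and Species N show the derived state 'yes' for III, supporting them as a clade.
IV (derived state 'no') is shared by Species D, Species N, Species Q, and Species Z — a synapomorphy uniting that clade.
Most parsimonious ingroup topology: (((Species Q,Species Z),(Species N,Species D)),Species E).
Changes per character on this tree: I: 1; II: 1; III: 1; IV: 1.
Total = 4.

4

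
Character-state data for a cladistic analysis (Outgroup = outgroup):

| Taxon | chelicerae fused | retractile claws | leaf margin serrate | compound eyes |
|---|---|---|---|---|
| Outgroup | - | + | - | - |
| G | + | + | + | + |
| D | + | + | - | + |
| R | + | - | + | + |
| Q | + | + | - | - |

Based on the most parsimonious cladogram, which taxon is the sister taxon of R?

G

Character polarity is set by the outgroup: the derived state is whichever differs from the outgroup's state, so for retractile claws the derived state is '-', and for the remaining characters it is '+'.
chelicerae fused (derived state '+') is shared by all ingroup taxa — unites the whole ingroup.
retractile claws: derived state '-' in R only — an autapomorphy, so it tells us nothing about relationships among taxa.
Only G and R show the derived state '+' for leaf margin serrate, supporting them as a clade.
compound eyes: derived state '+' in D, G, and R only — synapomorphy for {D, G, R}.
Most parsimonious ingroup topology: (((R,G),D),Q).
R and G form a cherry on this tree, so they are sister taxa.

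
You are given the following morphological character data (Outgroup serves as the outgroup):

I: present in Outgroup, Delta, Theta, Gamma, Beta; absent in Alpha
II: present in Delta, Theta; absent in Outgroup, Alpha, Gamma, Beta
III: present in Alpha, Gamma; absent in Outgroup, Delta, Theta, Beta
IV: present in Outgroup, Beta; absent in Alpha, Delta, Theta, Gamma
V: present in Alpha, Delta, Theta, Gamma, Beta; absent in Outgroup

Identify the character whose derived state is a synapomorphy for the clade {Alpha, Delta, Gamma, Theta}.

IV

Character polarity is set by the outgroup: the derived state is whichever differs from the outgroup's state, so for I, IV the derived state is 'absent', and for the remaining characters it is 'present'.
I: derived state 'absent' in Alpha only — an autapomorphy, so it tells us nothing about relationships among taxa.
II: derived state 'present' in Delta and Theta only — synapomorphy for {Delta, Theta}.
Only Alpha and Gamma show the derived state 'present' for III, supporting them as a clade.
Only Alpha, Delta, Gamma, and Theta show the derived state 'absent' for IV, supporting them as a clade.
V (derived state 'present') is shared by all ingroup taxa — unites the whole ingroup.
Most parsimonious ingroup topology: (((Alpha,Gamma),(Delta,Theta)),Beta).
The clade {Alpha, Delta, Gamma, Theta} is supported by IV: its derived state 'absent' occurs in exactly those taxa and in no other taxon (including the outgroup).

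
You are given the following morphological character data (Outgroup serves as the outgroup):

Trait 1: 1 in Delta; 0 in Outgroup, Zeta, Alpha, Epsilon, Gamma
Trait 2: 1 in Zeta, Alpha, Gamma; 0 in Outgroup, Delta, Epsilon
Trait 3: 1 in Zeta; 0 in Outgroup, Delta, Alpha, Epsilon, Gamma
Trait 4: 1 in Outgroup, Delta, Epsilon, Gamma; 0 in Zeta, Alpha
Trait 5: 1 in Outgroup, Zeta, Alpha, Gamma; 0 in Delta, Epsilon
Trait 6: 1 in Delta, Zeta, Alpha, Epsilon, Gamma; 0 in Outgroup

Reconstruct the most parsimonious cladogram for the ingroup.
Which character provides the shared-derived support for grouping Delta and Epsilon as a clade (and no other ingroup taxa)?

Character polarity is set by the outgroup: the derived state is whichever differs from the outgroup's state, so for Trait 4, Trait 5 the derived state is '0', and for the remaining characters it is '1'.
Trait 1 (derived state '1') is unique to Delta (autapomorphy; uninformative for grouping).
Trait 2 (derived state '1') is shared by Alpha, Gamma, and Zeta — a synapomorphy uniting that clade.
Trait 3: derived state '1' in Zeta only — an autapomorphy, so it tells us nothing about relationships among taxa.
Trait 4: derived state '0' in Alpha and Zeta only — synapomorphy for {Alpha, Zeta}.
Trait 5 (derived state '0') is shared by Delta and Epsilon — a synapomorphy uniting that clade.
All ingroup taxa share the derived state '1' for Trait 6; it defines the ingroup but does not resolve relationships within it.
Most parsimonious ingroup topology: ((Delta,Epsilon),((Zeta,Alpha),Gamma)).
The clade {Delta, Epsilon} is supported by Trait 5: its derived state '0' occurs in exactly those taxa and in no other taxon (including the outgroup).

Trait 5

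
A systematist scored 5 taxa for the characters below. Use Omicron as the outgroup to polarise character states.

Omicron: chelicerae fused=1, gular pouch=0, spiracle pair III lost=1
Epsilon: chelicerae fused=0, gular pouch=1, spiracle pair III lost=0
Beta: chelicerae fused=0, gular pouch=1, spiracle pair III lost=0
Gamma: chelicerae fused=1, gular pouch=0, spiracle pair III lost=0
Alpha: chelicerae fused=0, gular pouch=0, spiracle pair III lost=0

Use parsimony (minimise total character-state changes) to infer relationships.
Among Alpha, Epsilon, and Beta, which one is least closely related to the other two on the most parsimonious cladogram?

Alpha

Character polarity is set by the outgroup: the derived state is whichever differs from the outgroup's state, so for chelicerae fused, spiracle pair III lost the derived state is '0', and for the remaining characters it is '1'.
Only Alpha, Beta, and Epsilon show the derived state '0' for chelicerae fused, supporting them as a clade.
Only Beta and Epsilon show the derived state '1' for gular pouch, supporting them as a clade.
All ingroup taxa share the derived state '0' for spiracle pair III lost; it defines the ingroup but does not resolve relationships within it.
Most parsimonious ingroup topology: (((Epsilon,Beta),Alpha),Gamma).
Beta and Epsilon share a more recent common ancestor with each other than either does with Alpha, so Alpha is the least closely related of the three.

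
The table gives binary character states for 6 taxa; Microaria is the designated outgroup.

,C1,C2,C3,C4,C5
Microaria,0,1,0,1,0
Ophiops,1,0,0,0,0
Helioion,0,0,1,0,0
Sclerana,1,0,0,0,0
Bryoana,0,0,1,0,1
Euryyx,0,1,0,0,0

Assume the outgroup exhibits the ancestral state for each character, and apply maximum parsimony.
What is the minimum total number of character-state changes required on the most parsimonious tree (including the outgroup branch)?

5

Character polarity is set by the outgroup: the derived state is whichever differs from the outgroup's state, so for C2, C4 the derived state is '0', and for the remaining characters it is '1'.
Only Ophiops and Sclerana show the derived state '1' for C1, supporting them as a clade.
C2: derived state '0' in Bryoana, Helioion, Ophiops, and Sclerana only — synapomorphy for {Bryoana, Helioion, Ophiops, Sclerana}.
Only Bryoana and Helioion show the derived state '1' for C3, supporting them as a clade.
C4 (derived state '0') is shared by all ingroup taxa — unites the whole ingroup.
C5 (derived state '1') is unique to Bryoana (autapomorphy; uninformative for grouping).
Most parsimonious ingroup topology: (((Ophiops,Sclerana),(Helioion,Bryoana)),Euryyx).
Changes per character on this tree: C1: 1; C2: 1; C3: 1; C4: 1; C5: 1.
Total = 5.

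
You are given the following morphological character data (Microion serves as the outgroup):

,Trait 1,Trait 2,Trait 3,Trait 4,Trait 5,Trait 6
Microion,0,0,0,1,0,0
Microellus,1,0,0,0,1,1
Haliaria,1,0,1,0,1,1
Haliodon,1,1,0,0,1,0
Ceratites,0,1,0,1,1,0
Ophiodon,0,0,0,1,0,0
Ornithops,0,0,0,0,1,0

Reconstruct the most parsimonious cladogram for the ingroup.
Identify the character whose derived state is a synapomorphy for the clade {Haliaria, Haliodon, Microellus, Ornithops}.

Character polarity is set by the outgroup: the derived state is whichever differs from the outgroup's state, so for Trait 4 the derived state is '0', and for the remaining characters it is '1'.
Only Haliaria, Haliodon, and Microellus show the derived state '1' for Trait 1, supporting them as a clade.
Trait 2 groups Ceratites and Haliodon, which is incompatible with the clades supported by the remaining characters; treating it as convergent (homoplasy) costs fewer steps than any alternative tree.
Trait 3: derived state '1' in Haliaria only — an autapomorphy, so it tells us nothing about relationships among taxa.
Only Haliaria, Haliodon, Microellus, and Ornithops show the derived state '0' for Trait 4, supporting them as a clade.
Only Ceratites, Haliaria, Haliodon, Microellus, and Ornithops show the derived state '1' for Trait 5, supporting them as a clade.
Trait 6 (derived state '1') is shared by Haliaria and Microellus — a synapomorphy uniting that clade.
Most parsimonious ingroup topology: (((((Microellus,Haliaria),Haliodon),Ornithops),Ceratites),Ophiodon).
The clade {Haliaria, Haliodon, Microellus, Ornithops} is supported by Trait 4: its derived state '0' occurs in exactly those taxa and in no other taxon (including the outgroup).

Trait 4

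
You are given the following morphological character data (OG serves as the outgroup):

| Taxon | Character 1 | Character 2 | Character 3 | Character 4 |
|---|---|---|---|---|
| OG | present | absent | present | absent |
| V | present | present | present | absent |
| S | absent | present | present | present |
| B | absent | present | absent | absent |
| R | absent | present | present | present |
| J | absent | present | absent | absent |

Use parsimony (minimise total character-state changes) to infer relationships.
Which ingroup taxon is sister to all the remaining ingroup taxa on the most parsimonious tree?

V

Character polarity is set by the outgroup: the derived state is whichever differs from the outgroup's state, so for Character 1, Character 3 the derived state is 'absent', and for the remaining characters it is 'present'.
Character 1 (derived state 'absent') is shared by B, J, R, and S — a synapomorphy uniting that clade.
All ingroup taxa share the derived state 'present' for Character 2; it defines the ingroup but does not resolve relationships within it.
Character 3 (derived state 'absent') is shared by B and J — a synapomorphy uniting that clade.
Only R and S show the derived state 'present' for Character 4, supporting them as a clade.
Most parsimonious ingroup topology: (V,((S,R),(B,J))).
V is sister to the clade containing all other ingroup taxa, so it is the earliest-diverging (most basal) ingroup lineage.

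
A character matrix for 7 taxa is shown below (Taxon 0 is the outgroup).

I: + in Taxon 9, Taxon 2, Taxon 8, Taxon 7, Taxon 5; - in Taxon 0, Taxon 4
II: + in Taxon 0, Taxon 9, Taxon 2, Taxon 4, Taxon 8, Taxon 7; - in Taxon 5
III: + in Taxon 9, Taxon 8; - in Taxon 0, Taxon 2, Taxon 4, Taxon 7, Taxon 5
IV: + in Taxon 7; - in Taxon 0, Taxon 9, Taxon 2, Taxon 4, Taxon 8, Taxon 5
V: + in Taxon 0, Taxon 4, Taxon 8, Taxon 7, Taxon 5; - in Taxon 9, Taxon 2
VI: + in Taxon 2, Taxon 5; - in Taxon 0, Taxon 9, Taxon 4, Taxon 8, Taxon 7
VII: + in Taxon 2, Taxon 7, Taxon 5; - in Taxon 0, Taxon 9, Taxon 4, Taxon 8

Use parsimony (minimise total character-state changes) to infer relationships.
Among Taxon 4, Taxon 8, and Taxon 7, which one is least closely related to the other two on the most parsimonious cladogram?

Character polarity is set by the outgroup: the derived state is whichever differs from the outgroup's state, so for II, V the derived state is '-', and for the remaining characters it is '+'.
Only Taxon 2, Taxon 5, Taxon 7, Taxon 8, and Taxon 9 show the derived state '+' for I, supporting them as a clade.
II: derived state '-' in Taxon 5 only — an autapomorphy, so it tells us nothing about relationships among taxa.
III: derived state '+' in Taxon 8 and Taxon 9 only — synapomorphy for {Taxon 8, Taxon 9}.
IV (derived state '+') is unique to Taxon 7 (autapomorphy; uninformative for grouping).
V (state '-') occurs in Taxon 2 and Taxon 9 but conflicts with the nesting implied by the other characters — most parsimoniously interpreted as homoplasy.
VI: derived state '+' in Taxon 2 and Taxon 5 only — synapomorphy for {Taxon 2, Taxon 5}.
VII: derived state '+' in Taxon 2, Taxon 5, and Taxon 7 only — synapomorphy for {Taxon 2, Taxon 5, Taxon 7}.
Most parsimonious ingroup topology: (((Taxon 9,Taxon 8),((Taxon 2,Taxon 5),Taxon 7)),Taxon 4).
Taxon 7 and Taxon 8 share a more recent common ancestor with each other than either does with Taxon 4, so Taxon 4 is the least closely related of the three.

Taxon 4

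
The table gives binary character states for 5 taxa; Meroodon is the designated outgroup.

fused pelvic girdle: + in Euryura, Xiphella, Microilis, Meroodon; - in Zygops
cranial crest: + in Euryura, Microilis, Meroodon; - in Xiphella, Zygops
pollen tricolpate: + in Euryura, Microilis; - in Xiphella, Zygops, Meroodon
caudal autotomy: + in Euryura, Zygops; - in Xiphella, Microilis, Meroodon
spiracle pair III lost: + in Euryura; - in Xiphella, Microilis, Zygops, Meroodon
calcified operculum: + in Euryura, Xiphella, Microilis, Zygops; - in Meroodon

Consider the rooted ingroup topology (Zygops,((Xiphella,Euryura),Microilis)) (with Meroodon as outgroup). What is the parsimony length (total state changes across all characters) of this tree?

9

Map each character onto (Zygops,((Xiphella,Euryura),Microilis)) (rooted by Meroodon) and count the minimum state changes it requires (Fitch parsimony):
fused pelvic girdle: 1; cranial crest: 2; pollen tricolpate: 2; caudal autotomy: 2; spiracle pair III lost: 1; calcified operculum: 1.
Total tree length = 9.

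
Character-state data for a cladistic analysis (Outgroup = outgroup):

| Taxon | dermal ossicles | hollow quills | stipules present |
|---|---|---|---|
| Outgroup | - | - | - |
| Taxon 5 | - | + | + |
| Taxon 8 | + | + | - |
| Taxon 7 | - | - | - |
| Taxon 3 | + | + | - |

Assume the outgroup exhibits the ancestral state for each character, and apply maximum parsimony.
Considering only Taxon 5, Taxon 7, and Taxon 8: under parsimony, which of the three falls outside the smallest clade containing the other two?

Taxon 7

The outgroup has state '-' for every character, so '+' is the derived state throughout.
dermal ossicles (derived state '+') is shared by Taxon 3 and Taxon 8 — a synapomorphy uniting that clade.
hollow quills: derived state '+' in Taxon 3, Taxon 5, and Taxon 8 only — synapomorphy for {Taxon 3, Taxon 5, Taxon 8}.
stipules present (derived state '+') is unique to Taxon 5 (autapomorphy; uninformative for grouping).
Most parsimonious ingroup topology: ((Taxon 5,(Taxon 8,Taxon 3)),Taxon 7).
Taxon 5 and Taxon 8 share a more recent common ancestor with each other than either does with Taxon 7, so Taxon 7 is the least closely related of the three.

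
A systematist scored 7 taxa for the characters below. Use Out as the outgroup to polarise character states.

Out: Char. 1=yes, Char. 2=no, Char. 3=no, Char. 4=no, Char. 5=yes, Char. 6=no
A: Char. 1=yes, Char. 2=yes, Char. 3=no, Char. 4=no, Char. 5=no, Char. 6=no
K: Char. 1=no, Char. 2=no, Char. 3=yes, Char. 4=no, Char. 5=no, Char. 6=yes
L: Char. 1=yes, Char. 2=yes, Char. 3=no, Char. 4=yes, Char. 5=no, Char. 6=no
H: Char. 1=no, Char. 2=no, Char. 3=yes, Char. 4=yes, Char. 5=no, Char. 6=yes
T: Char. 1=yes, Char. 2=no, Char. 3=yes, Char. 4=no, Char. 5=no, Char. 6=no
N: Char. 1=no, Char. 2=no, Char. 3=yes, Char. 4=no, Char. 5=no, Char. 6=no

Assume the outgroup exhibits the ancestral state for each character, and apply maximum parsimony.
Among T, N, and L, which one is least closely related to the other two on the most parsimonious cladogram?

Character polarity is set by the outgroup: the derived state is whichever differs from the outgroup's state, so for Char. 1, Char. 5 the derived state is 'no', and for the remaining characters it is 'yes'.
Char. 1: derived state 'no' in H, K, and N only — synapomorphy for {H, K, N}.
Only A and L show the derived state 'yes' for Char. 2, supporting them as a clade.
Char. 3 (derived state 'yes') is shared by H, K, N, and T — a synapomorphy uniting that clade.
Char. 4 groups H and L, which is incompatible with the clades supported by the remaining characters; treating it as convergent (homoplasy) costs fewer steps than any alternative tree.
Char. 5 (derived state 'no') is shared by all ingroup taxa — unites the whole ingroup.
Only H and K show the derived state 'yes' for Char. 6, supporting them as a clade.
Most parsimonious ingroup topology: ((A,L),(((K,H),N),T)).
T and N share a more recent common ancestor with each other than either does with L, so L is the least closely related of the three.

L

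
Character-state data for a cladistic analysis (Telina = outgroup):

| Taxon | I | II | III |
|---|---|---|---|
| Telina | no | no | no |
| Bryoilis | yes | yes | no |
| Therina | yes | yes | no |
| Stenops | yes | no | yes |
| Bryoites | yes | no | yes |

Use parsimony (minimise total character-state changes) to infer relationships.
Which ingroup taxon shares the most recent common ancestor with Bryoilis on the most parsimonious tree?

Therina

The outgroup has state 'no' for every character, so 'yes' is the derived state throughout.
I (derived state 'yes') is shared by all ingroup taxa — unites the whole ingroup.
Only Bryoilis and Therina show the derived state 'yes' for II, supporting them as a clade.
III (derived state 'yes') is shared by Bryoites and Stenops — a synapomorphy uniting that clade.
Most parsimonious ingroup topology: ((Bryoilis,Therina),(Stenops,Bryoites)).
Bryoilis and Therina form a cherry on this tree, so they are sister taxa.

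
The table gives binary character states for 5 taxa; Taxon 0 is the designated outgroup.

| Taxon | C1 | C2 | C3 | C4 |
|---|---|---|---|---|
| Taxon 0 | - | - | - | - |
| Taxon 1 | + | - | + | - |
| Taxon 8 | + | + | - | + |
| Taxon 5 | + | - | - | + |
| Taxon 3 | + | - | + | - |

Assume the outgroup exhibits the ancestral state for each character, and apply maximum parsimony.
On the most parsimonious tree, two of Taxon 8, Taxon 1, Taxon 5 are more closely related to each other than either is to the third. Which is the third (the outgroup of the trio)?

Taxon 1

The outgroup has state '-' for every character, so '+' is the derived state throughout.
C1 (derived state '+') is shared by all ingroup taxa — unites the whole ingroup.
C2: derived state '+' in Taxon 8 only — an autapomorphy, so it tells us nothing about relationships among taxa.
C3 (derived state '+') is shared by Taxon 1 and Taxon 3 — a synapomorphy uniting that clade.
C4: derived state '+' in Taxon 5 and Taxon 8 only — synapomorphy for {Taxon 5, Taxon 8}.
Most parsimonious ingroup topology: ((Taxon 1,Taxon 3),(Taxon 8,Taxon 5)).
Taxon 8 and Taxon 5 share a more recent common ancestor with each other than either does with Taxon 1, so Taxon 1 is the least closely related of the three.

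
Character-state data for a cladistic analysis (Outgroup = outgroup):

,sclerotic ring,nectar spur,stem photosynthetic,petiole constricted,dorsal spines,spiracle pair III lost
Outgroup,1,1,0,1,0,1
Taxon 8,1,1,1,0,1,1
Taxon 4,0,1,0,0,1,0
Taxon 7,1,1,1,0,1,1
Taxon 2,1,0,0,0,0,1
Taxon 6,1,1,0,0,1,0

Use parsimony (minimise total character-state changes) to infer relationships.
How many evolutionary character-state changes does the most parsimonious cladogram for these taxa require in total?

Character polarity is set by the outgroup: the derived state is whichever differs from the outgroup's state, so for sclerotic ring, nectar spur, petiole constricted, spiracle pair III lost the derived state is '0', and for the remaining characters it is '1'.
sclerotic ring: derived state '0' in Taxon 4 only — an autapomorphy, so it tells us nothing about relationships among taxa.
nectar spur: derived state '0' in Taxon 2 only — an autapomorphy, so it tells us nothing about relationships among taxa.
stem photosynthetic (derived state '1') is shared by Taxon 7 and Taxon 8 — a synapomorphy uniting that clade.
petiole constricted (derived state '0') is shared by all ingroup taxa — unites the whole ingroup.
dorsal spines: derived state '1' in Taxon 4, Taxon 6, Taxon 7, and Taxon 8 only — synapomorphy for {Taxon 4, Taxon 6, Taxon 7, Taxon 8}.
spiracle pair III lost (derived state '0') is shared by Taxon 4 and Taxon 6 — a synapomorphy uniting that clade.
Most parsimonious ingroup topology: (((Taxon 8,Taxon 7),(Taxon 4,Taxon 6)),Taxon 2).
Changes per character on this tree: sclerotic ring: 1; nectar spur: 1; stem photosynthetic: 1; petiole constricted: 1; dorsal spines: 1; spiracle pair III lost: 1.
Total = 6.

6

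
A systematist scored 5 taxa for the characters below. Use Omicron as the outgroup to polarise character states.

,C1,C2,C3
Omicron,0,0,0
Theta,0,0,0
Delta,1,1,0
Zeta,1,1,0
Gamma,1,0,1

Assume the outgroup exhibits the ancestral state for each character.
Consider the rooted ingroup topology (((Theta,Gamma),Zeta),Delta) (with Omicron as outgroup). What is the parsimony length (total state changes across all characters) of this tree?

5

Map each character onto (((Theta,Gamma),Zeta),Delta) (rooted by Omicron) and count the minimum state changes it requires (Fitch parsimony):
C1: 2; C2: 2; C3: 1.
Total tree length = 5.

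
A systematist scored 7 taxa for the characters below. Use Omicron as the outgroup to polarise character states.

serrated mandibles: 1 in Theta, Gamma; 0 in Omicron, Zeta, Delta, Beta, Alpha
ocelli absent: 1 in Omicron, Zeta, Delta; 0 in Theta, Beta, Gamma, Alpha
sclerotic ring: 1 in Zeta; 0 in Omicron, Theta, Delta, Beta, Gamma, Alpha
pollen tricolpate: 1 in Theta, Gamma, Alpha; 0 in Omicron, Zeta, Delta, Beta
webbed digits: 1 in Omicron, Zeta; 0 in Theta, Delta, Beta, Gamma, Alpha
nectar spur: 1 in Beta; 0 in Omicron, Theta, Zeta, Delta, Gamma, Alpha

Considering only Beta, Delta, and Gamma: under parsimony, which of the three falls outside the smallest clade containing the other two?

Delta

Character polarity is set by the outgroup: the derived state is whichever differs from the outgroup's state, so for ocelli absent, webbed digits the derived state is '0', and for the remaining characters it is '1'.
serrated mandibles: derived state '1' in Gamma and Theta only — synapomorphy for {Gamma, Theta}.
Only Alpha, Beta, Gamma, and Theta show the derived state '0' for ocelli absent, supporting them as a clade.
sclerotic ring: derived state '1' in Zeta only — an autapomorphy, so it tells us nothing about relationships among taxa.
pollen tricolpate (derived state '1') is shared by Alpha, Gamma, and Theta — a synapomorphy uniting that clade.
webbed digits: derived state '0' in Alpha, Beta, Delta, Gamma, and Theta only — synapomorphy for {Alpha, Beta, Delta, Gamma, Theta}.
nectar spur: derived state '1' in Beta only — an autapomorphy, so it tells us nothing about relationships among taxa.
Most parsimonious ingroup topology: (((((Theta,Gamma),Alpha),Beta),Delta),Zeta).
Beta and Gamma share a more recent common ancestor with each other than either does with Delta, so Delta is the least closely related of the three.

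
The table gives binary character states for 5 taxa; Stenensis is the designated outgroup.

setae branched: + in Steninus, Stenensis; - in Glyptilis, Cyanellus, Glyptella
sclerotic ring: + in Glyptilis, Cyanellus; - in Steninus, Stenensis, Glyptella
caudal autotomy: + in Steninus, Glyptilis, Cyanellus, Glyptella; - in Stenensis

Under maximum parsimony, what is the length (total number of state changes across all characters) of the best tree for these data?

3

Character polarity is set by the outgroup: the derived state is whichever differs from the outgroup's state, so for setae branched the derived state is '-', and for the remaining characters it is '+'.
Only Cyanellus, Glyptella, and Glyptilis show the derived state '-' for setae branched, supporting them as a clade.
sclerotic ring (derived state '+') is shared by Cyanellus and Glyptilis — a synapomorphy uniting that clade.
caudal autotomy (derived state '+') is shared by all ingroup taxa — unites the whole ingroup.
Most parsimonious ingroup topology: (((Glyptilis,Cyanellus),Glyptella),Steninus).
Changes per character on this tree: setae branched: 1; sclerotic ring: 1; caudal autotomy: 1.
Total = 3.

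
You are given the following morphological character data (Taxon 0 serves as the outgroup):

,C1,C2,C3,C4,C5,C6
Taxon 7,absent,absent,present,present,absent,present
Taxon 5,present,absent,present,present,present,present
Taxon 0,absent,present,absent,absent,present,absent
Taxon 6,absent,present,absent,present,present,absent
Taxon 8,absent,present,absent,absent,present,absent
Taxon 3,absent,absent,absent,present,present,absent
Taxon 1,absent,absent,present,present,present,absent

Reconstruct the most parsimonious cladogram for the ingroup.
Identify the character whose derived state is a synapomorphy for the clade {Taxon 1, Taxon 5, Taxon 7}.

Character polarity is set by the outgroup: the derived state is whichever differs from the outgroup's state, so for C2, C5 the derived state is 'absent', and for the remaining characters it is 'present'.
C1: derived state 'present' in Taxon 5 only — an autapomorphy, so it tells us nothing about relationships among taxa.
C2: derived state 'absent' in Taxon 1, Taxon 3, Taxon 5, and Taxon 7 only — synapomorphy for {Taxon 1, Taxon 3, Taxon 5, Taxon 7}.
C3 (derived state 'present') is shared by Taxon 1, Taxon 5, and Taxon 7 — a synapomorphy uniting that clade.
Only Taxon 1, Taxon 3, Taxon 5, Taxon 6, and Taxon 7 show the derived state 'present' for C4, supporting them as a clade.
C5 (derived state 'absent') is unique to Taxon 7 (autapomorphy; uninformative for grouping).
Only Taxon 5 and Taxon 7 show the derived state 'present' for C6, supporting them as a clade.
Most parsimonious ingroup topology: (Taxon 8,(Taxon 6,((Taxon 1,(Taxon 5,Taxon 7)),Taxon 3))).
The clade {Taxon 1, Taxon 5, Taxon 7} is supported by C3: its derived state 'present' occurs in exactly those taxa and in no other taxon (including the outgroup).

C3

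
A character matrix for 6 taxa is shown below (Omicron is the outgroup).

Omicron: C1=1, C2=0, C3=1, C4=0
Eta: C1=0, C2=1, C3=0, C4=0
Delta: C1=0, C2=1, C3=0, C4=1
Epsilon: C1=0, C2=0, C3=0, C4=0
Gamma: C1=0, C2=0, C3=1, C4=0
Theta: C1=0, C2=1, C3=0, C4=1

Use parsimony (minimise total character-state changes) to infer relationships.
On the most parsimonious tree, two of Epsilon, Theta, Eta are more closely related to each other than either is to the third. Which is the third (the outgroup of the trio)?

Epsilon

Character polarity is set by the outgroup: the derived state is whichever differs from the outgroup's state, so for C1, C3 the derived state is '0', and for the remaining characters it is '1'.
All ingroup taxa share the derived state '0' for C1; it defines the ingroup but does not resolve relationships within it.
Only Delta, Eta, and Theta show the derived state '1' for C2, supporting them as a clade.
Only Delta, Epsilon, Eta, and Theta show the derived state '0' for C3, supporting them as a clade.
Only Delta and Theta show the derived state '1' for C4, supporting them as a clade.
Most parsimonious ingroup topology: (((Eta,(Delta,Theta)),Epsilon),Gamma).
Theta and Eta share a more recent common ancestor with each other than either does with Epsilon, so Epsilon is the least closely related of the three.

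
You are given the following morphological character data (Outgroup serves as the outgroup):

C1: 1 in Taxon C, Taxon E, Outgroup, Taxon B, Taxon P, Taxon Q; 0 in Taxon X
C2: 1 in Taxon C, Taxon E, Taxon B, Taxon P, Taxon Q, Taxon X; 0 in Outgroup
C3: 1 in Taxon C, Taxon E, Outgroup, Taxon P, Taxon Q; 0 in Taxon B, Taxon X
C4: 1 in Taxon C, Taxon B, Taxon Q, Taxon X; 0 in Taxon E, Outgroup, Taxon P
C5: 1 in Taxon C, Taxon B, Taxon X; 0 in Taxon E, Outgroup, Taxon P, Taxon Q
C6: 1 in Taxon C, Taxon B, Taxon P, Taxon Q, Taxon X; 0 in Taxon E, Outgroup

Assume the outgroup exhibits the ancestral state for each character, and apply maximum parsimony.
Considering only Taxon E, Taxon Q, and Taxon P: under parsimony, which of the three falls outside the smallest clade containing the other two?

Character polarity is set by the outgroup: the derived state is whichever differs from the outgroup's state, so for C1, C3 the derived state is '0', and for the remaining characters it is '1'.
C1: derived state '0' in Taxon X only — an autapomorphy, so it tells us nothing about relationships among taxa.
All ingroup taxa share the derived state '1' for C2; it defines the ingroup but does not resolve relationships within it.
Only Taxon B and Taxon X show the derived state '0' for C3, supporting them as a clade.
C4 (derived state '1') is shared by Taxon B, Taxon C, Taxon Q, and Taxon X — a synapomorphy uniting that clade.
Only Taxon B, Taxon C, and Taxon X show the derived state '1' for C5, supporting them as a clade.
C6: derived state '1' in Taxon B, Taxon C, Taxon P, Taxon Q, and Taxon X only — synapomorphy for {Taxon B, Taxon C, Taxon P, Taxon Q, Taxon X}.
Most parsimonious ingroup topology: (((((Taxon X,Taxon B),Taxon C),Taxon Q),Taxon P),Taxon E).
Taxon P and Taxon Q share a more recent common ancestor with each other than either does with Taxon E, so Taxon E is the least closely related of the three.

Taxon E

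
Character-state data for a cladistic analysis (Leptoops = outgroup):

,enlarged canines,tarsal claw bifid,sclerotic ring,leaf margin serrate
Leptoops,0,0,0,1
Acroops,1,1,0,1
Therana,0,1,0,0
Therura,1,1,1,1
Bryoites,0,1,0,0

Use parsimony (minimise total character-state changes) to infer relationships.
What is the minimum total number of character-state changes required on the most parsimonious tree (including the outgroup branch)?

Character polarity is set by the outgroup: the derived state is whichever differs from the outgroup's state, so for leaf margin serrate the derived state is '0', and for the remaining characters it is '1'.
Only Acroops and Therura show the derived state '1' for enlarged canines, supporting them as a clade.
All ingroup taxa share the derived state '1' for tarsal claw bifid; it defines the ingroup but does not resolve relationships within it.
sclerotic ring (derived state '1') is unique to Therura (autapomorphy; uninformative for grouping).
leaf margin serrate: derived state '0' in Bryoites and Therana only — synapomorphy for {Bryoites, Therana}.
Most parsimonious ingroup topology: ((Acroops,Therura),(Therana,Bryoites)).
Changes per character on this tree: enlarged canines: 1; tarsal claw bifid: 1; sclerotic ring: 1; leaf margin serrate: 1.
Total = 4.

4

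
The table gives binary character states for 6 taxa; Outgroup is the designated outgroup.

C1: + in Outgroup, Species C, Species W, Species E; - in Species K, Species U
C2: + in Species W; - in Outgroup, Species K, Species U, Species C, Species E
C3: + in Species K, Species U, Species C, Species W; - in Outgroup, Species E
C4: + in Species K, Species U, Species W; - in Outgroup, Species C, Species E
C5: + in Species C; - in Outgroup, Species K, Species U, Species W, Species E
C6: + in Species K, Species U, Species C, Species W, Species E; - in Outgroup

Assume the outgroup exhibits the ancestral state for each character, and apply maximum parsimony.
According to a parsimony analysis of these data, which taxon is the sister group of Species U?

Character polarity is set by the outgroup: the derived state is whichever differs from the outgroup's state, so for C1 the derived state is '-', and for the remaining characters it is '+'.
C1 (derived state '-') is shared by Species K and Species U — a synapomorphy uniting that clade.
C2: derived state '+' in Species W only — an autapomorphy, so it tells us nothing about relationships among taxa.
Only Species C, Species K, Species U, and Species W show the derived state '+' for C3, supporting them as a clade.
C4: derived state '+' in Species K, Species U, and Species W only — synapomorphy for {Species K, Species U, Species W}.
C5: derived state '+' in Species C only — an autapomorphy, so it tells us nothing about relationships among taxa.
All ingroup taxa share the derived state '+' for C6; it defines the ingroup but does not resolve relationships within it.
Most parsimonious ingroup topology: ((((Species K,Species U),Species W),Species C),Species E).
Species U and Species K form a cherry on this tree, so they are sister taxa.

Species K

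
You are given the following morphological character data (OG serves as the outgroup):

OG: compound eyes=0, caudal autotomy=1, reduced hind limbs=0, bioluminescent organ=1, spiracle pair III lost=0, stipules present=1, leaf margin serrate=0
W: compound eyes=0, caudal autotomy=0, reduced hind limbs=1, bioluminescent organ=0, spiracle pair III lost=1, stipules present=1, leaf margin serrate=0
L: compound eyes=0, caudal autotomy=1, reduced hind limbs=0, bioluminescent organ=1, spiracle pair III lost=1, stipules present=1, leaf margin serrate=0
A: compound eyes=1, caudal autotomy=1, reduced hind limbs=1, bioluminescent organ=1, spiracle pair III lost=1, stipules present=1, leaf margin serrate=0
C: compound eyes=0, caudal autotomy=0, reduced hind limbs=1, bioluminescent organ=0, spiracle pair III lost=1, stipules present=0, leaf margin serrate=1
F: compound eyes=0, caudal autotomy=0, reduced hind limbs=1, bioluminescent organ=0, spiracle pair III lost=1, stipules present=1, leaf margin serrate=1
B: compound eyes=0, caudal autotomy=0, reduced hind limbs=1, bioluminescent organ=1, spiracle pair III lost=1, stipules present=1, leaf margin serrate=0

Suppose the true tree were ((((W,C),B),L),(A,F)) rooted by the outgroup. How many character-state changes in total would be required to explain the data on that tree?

11

Map each character onto ((((W,C),B),L),(A,F)) (rooted by OG) and count the minimum state changes it requires (Fitch parsimony):
compound eyes: 1; caudal autotomy: 2; reduced hind limbs: 2; bioluminescent organ: 2; spiracle pair III lost: 1; stipules present: 1; leaf margin serrate: 2.
Total tree length = 11.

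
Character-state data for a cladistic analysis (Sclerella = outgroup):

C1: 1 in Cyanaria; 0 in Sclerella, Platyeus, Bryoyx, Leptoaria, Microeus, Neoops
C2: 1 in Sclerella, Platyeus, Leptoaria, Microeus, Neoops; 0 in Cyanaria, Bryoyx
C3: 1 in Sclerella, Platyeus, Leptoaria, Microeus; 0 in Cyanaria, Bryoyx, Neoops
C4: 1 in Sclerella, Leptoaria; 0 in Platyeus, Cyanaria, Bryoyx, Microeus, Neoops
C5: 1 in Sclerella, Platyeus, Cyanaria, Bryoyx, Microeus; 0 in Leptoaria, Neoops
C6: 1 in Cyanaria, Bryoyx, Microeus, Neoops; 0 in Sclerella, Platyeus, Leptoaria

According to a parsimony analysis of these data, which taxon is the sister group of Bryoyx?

Character polarity is set by the outgroup: the derived state is whichever differs from the outgroup's state, so for C2, C3, C4, C5 the derived state is '0', and for the remaining characters it is '1'.
C1: derived state '1' in Cyanaria only — an autapomorphy, so it tells us nothing about relationships among taxa.
C2 (derived state '0') is shared by Bryoyx and Cyanaria — a synapomorphy uniting that clade.
Only Bryoyx, Cyanaria, and Neoops show the derived state '0' for C3, supporting them as a clade.
C4 (derived state '0') is shared by Bryoyx, Cyanaria, Microeus, Neoops, and Platyeus — a synapomorphy uniting that clade.
C5 (state '0') occurs in Leptoaria and Neoops but conflicts with the nesting implied by the other characters — most parsimoniously interpreted as homoplasy.
C6: derived state '1' in Bryoyx, Cyanaria, Microeus, and Neoops only — synapomorphy for {Bryoyx, Cyanaria, Microeus, Neoops}.
Most parsimonious ingroup topology: ((Platyeus,(((Cyanaria,Bryoyx),Neoops),Microeus)),Leptoaria).
Bryoyx and Cyanaria form a cherry on this tree, so they are sister taxa.

Cyanaria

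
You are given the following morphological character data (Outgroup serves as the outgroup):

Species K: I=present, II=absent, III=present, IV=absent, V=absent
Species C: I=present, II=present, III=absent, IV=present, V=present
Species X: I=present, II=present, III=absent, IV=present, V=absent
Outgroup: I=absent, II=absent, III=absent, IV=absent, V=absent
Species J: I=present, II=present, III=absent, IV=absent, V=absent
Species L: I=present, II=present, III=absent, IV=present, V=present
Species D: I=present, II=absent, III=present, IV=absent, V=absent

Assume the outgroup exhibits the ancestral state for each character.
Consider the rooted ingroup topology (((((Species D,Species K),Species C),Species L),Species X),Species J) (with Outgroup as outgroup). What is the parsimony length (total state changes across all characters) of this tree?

Map each character onto (((((Species D,Species K),Species C),Species L),Species X),Species J) (rooted by Outgroup) and count the minimum state changes it requires (Fitch parsimony):
I: 1; II: 2; III: 1; IV: 2; V: 2.
Total tree length = 8.

8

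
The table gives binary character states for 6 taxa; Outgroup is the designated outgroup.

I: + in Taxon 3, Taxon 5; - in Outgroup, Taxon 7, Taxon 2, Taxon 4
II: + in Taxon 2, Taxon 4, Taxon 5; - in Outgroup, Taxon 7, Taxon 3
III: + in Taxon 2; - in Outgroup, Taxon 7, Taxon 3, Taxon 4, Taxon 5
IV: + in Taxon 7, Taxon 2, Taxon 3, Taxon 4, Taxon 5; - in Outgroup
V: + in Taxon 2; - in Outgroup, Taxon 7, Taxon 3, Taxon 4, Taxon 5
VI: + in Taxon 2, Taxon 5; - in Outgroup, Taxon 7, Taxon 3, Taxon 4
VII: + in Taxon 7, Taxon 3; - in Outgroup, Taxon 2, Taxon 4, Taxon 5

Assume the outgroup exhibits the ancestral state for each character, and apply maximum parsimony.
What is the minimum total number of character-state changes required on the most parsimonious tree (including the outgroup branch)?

The outgroup has state '-' for every character, so '+' is the derived state throughout.
I (state '+') occurs in Taxon 3 and Taxon 5 but conflicts with the nesting implied by the other characters — most parsimoniously interpreted as homoplasy.
II (derived state '+') is shared by Taxon 2, Taxon 4, and Taxon 5 — a synapomorphy uniting that clade.
III: derived state '+' in Taxon 2 only — an autapomorphy, so it tells us nothing about relationships among taxa.
IV (derived state '+') is shared by all ingroup taxa — unites the whole ingroup.
V (derived state '+') is unique to Taxon 2 (autapomorphy; uninformative for grouping).
VI (derived state '+') is shared by Taxon 2 and Taxon 5 — a synapomorphy uniting that clade.
Only Taxon 3 and Taxon 7 show the derived state '+' for VII, supporting them as a clade.
Most parsimonious ingroup topology: ((Taxon 7,Taxon 3),((Taxon 2,Taxon 5),Taxon 4)).
Changes per character on this tree: I: 2; II: 1; III: 1; IV: 1; V: 1; VI: 1; VII: 1.
Total = 8.

8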